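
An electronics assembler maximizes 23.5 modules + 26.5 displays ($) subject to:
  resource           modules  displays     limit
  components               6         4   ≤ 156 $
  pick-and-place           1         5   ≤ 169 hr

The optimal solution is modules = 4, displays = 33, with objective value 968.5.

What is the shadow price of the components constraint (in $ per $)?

3.5

Both components and pick-and-place are binding at x*.
Dual feasibility on the basic columns requires 6·y_components + 1·y_pick-and-place = 23.5, 4·y_components + 5·y_pick-and-place = 26.5.
→ y_components = 3.5 and y_pick-and-place = 2.5.
Shadow price of components = 3.5.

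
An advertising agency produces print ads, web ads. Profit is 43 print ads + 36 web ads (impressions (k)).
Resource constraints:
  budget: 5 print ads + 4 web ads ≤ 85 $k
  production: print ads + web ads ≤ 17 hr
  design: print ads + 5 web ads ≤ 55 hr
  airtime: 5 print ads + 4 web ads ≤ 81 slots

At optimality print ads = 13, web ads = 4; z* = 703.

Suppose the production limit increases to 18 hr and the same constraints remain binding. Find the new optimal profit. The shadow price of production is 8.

Δb = 1, so new z* = 703 + (8)·(1) = 703 + 8 = 711.

711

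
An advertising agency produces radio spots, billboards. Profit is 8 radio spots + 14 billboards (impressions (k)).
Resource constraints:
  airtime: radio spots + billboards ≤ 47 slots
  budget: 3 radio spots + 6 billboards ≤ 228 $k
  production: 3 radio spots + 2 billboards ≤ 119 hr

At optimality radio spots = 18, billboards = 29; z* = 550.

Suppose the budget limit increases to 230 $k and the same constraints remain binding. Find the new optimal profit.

Check each constraint at x*: airtime 47/47 (tight); budget 228/228 (tight); production 112/119 (slack 7).
Since production is not tight, its dual is 0.
The binding rows give the dual system: 1·y_airtime + 3·y_budget = 8 and 1·y_airtime + 6·y_budget = 14.
Solving: y_airtime = 2, y_budget = 2.
Δz = y_budget·Δb = 2 × (2) = 4, so new z* = 550 + 4 = 554.

554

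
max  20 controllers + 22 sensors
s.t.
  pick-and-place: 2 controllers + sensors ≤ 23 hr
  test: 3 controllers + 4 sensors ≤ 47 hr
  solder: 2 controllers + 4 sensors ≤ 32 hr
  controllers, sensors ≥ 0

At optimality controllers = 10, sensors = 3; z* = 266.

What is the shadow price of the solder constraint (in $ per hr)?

4

Binding: pick-and-place and solder. Non-binding: test (5 unused).
By complementary slackness, y = 0 for the non-binding constraint.
Dual feasibility on the basic columns requires 2·y_pick-and-place + 2·y_solder = 20, 1·y_pick-and-place + 4·y_solder = 22.
Solving: y_pick-and-place = 6, y_solder = 4.
Shadow price of solder = 4.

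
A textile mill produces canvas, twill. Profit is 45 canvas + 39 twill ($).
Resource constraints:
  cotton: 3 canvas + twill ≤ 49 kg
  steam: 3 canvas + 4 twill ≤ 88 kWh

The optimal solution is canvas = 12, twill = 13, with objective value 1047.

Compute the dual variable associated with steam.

8

Check each constraint at x*: cotton 49/49 (tight); steam 88/88 (tight).
The binding rows give the dual system: 3·y_cotton + 3·y_steam = 45 and 1·y_cotton + 4·y_steam = 39.
Solving: y_cotton = 7, y_steam = 8.
Shadow price of steam = 8.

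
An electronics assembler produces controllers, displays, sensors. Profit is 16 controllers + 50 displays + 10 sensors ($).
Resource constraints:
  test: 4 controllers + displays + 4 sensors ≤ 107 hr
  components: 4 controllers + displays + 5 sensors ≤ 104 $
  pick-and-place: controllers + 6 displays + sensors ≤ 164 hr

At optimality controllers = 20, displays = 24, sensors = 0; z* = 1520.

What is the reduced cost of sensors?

Check each constraint at x*: test 104/107 (slack 3); components 104/104 (tight); pick-and-place 164/164 (tight).
By complementary slackness, y = 0 for the non-binding constraint.
From A_Bᵀ y = c: 4·y_components + 1·y_pick-and-place = 16; 1·y_components + 6·y_pick-and-place = 50.
This yields shadow prices y_components = 2, y_pick-and-place = 8.
Reduced cost of sensors: c₃ − yᵀa₃ = 10 − (2·5 + 8·1) = 10 − 18 = -8.

-8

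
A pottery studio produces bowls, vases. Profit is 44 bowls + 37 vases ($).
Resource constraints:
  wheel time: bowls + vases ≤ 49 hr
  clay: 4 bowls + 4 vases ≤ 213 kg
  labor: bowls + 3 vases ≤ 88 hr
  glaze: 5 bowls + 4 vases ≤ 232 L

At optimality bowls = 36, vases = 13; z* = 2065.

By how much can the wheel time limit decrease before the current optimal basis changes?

2.6

Binding constraints: wheel time, glaze. The basis is B = [[1,1],[5,4]] with det -1.
Per unit decrease in wheel time, x* moves by d = (4, -5).
The basis stays optimal until vases reaches 0; allowable decrease = 2.6 hr.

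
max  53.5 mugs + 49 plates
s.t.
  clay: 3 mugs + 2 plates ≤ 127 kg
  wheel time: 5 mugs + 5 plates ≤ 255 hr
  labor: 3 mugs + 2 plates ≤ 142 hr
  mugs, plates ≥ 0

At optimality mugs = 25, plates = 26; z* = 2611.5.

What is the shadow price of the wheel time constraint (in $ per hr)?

At the optimum: clay uses 127 of 127 (binding); wheel time uses 255 of 255 (binding); labor uses 127 of 142 (slack = 15).
By complementary slackness, y = 0 for the non-binding constraint.
From A_Bᵀ y = c: 3·y_clay + 5·y_wheel time = 53.5; 2·y_clay + 5·y_wheel time = 49.
This yields shadow prices y_clay = 4.5, y_wheel time = 8.
Shadow price of wheel time = 8.

8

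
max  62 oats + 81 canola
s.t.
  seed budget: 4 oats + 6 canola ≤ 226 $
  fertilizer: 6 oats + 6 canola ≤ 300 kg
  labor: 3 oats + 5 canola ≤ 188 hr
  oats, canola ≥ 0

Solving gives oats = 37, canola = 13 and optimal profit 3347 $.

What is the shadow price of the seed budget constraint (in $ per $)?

Binding: seed budget and fertilizer. Non-binding: labor (12 unused).
By complementary slackness, y = 0 for the non-binding constraint.
From A_Bᵀ y = c: 4·y_seed budget + 6·y_fertilizer = 62; 6·y_seed budget + 6·y_fertilizer = 81.
This yields shadow prices y_seed budget = 9.5, y_fertilizer = 4.
Shadow price of seed budget = 9.5.

9.5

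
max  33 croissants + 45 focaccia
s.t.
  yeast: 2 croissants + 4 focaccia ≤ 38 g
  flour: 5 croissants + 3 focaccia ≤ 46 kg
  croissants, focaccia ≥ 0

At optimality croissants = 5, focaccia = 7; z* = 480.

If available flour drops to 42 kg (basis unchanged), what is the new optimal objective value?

At the optimum: yeast uses 38 of 38 (binding); flour uses 46 of 46 (binding).
The binding rows give the dual system: 2·y_yeast + 5·y_flour = 33 and 4·y_yeast + 3·y_flour = 45.
→ y_yeast = 9 and y_flour = 3.
Δz = y_flour·Δb = 3 × (-4) = -12, so new z* = 480 − 12 = 468.

468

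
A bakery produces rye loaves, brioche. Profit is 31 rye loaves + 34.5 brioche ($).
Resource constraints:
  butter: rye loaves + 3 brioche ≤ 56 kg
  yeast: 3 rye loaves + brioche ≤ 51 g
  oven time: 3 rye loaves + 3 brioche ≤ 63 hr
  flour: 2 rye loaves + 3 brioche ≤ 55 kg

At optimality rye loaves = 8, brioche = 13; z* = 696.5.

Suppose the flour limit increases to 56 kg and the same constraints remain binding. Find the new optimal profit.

700

Check each constraint at x*: butter 47/56 (slack 9); yeast 37/51 (slack 14); oven time 63/63 (tight); flour 55/55 (tight).
By complementary slackness, y = 0 for the non-binding constraints.
From A_Bᵀ y = c: 3·y_oven time + 2·y_flour = 31; 3·y_oven time + 3·y_flour = 34.5.
→ y_oven time = 8 and y_flour = 3.5.
Δz = y_flour·Δb = 3.5 × (1) = 3.5, so new z* = 696.5 + 3.5 = 700.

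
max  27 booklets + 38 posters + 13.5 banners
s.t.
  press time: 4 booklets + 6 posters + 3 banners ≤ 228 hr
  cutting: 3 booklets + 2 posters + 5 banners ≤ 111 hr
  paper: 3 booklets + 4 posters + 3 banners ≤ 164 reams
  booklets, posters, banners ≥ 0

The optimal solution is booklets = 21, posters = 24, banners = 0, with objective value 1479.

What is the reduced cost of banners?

At the optimum: press time uses 228 of 228 (binding); cutting uses 111 of 111 (binding); paper uses 159 of 164 (slack = 5).
Slack constraints have shadow price 0 (complementary slackness).
Dual feasibility on the basic columns requires 4·y_press time + 3·y_cutting = 27, 6·y_press time + 2·y_cutting = 38.
→ y_press time = 6 and y_cutting = 1.
Reduced cost of banners: c₃ − yᵀa₃ = 13.5 − (6·3 + 1·5) = 13.5 − 23 = -9.5.

-9.5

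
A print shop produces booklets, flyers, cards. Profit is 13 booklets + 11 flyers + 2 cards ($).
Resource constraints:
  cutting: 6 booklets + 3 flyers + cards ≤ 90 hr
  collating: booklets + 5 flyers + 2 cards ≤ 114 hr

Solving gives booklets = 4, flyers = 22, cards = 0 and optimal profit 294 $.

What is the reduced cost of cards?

-2

At the optimum: cutting uses 90 of 90 (binding); collating uses 114 of 114 (binding).
The binding rows give the dual system: 6·y_cutting + 1·y_collating = 13 and 3·y_cutting + 5·y_collating = 11.
Solving: y_cutting = 2, y_collating = 1.
Reduced cost of cards: c₃ − yᵀa₃ = 2 − (2·1 + 1·2) = 2 − 4 = -2.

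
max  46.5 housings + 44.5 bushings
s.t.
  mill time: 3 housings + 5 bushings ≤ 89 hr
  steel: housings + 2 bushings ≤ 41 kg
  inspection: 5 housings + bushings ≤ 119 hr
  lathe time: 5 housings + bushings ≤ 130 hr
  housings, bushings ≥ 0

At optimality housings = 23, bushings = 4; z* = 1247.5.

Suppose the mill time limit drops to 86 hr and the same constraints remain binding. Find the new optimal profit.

1223.5

At the optimum: mill time uses 89 of 89 (binding); steel uses 31 of 41 (slack = 10); inspection uses 119 of 119 (binding); lathe time uses 119 of 130 (slack = 11).
By complementary slackness, y = 0 for the non-binding constraints.
The binding rows give the dual system: 3·y_mill time + 5·y_inspection = 46.5 and 5·y_mill time + 1·y_inspection = 44.5.
Solving: y_mill time = 8, y_inspection = 4.5.
Δz = y_mill time·Δb = 8 × (-3) = -24, so new z* = 1247.5 − 24 = 1223.5.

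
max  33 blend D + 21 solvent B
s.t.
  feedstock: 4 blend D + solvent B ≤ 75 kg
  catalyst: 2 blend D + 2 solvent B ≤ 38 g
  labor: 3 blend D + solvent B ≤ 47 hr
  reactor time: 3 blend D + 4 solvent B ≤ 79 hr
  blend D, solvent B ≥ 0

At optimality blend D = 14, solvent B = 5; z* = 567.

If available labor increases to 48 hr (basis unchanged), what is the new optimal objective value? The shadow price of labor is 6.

Δb = 1, so new z* = 567 + (6)·(1) = 567 + 6 = 573.

573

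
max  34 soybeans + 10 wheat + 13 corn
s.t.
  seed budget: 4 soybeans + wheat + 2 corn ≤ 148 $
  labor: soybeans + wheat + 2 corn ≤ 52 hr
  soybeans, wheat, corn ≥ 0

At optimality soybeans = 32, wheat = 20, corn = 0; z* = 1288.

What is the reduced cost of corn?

At the optimum: seed budget uses 148 of 148 (binding); labor uses 52 of 52 (binding).
From A_Bᵀ y = c: 4·y_seed budget + 1·y_labor = 34; 1·y_seed budget + 1·y_labor = 10.
This yields shadow prices y_seed budget = 8, y_labor = 2.
Reduced cost of corn: c₃ − yᵀa₃ = 13 − (8·2 + 2·2) = 13 − 20 = -7.

-7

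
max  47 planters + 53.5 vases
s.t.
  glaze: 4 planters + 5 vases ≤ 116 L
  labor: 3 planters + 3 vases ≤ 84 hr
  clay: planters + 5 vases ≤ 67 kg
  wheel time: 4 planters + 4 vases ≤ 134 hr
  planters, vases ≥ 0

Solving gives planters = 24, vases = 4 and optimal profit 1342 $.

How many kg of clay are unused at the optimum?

clay used = 1·24 + 5·4 = 44; slack = 67 − 44 = 23.

23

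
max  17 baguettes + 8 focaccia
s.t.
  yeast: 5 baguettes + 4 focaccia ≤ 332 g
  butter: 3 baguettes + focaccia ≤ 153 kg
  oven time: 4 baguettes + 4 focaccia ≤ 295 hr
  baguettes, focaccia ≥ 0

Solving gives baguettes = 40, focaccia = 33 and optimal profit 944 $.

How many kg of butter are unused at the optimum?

butter used = 3·40 + 1·33 = 153; slack = 153 − 153 = 0.

0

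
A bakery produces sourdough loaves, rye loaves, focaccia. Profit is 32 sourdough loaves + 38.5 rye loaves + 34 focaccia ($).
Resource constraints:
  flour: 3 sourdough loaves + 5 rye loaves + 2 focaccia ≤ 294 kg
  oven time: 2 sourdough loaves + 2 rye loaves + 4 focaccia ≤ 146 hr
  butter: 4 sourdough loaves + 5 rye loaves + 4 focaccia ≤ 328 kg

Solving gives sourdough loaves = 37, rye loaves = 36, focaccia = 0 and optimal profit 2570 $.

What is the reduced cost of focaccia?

-4

Binding: oven time and butter. Non-binding: flour (3 unused).
By complementary slackness, y = 0 for the non-binding constraint.
Dual feasibility on the basic columns requires 2·y_oven time + 4·y_butter = 32, 2·y_oven time + 5·y_butter = 38.5.
Solving: y_oven time = 3, y_butter = 6.5.
Reduced cost of focaccia: c₃ − yᵀa₃ = 34 − (3·4 + 6.5·4) = 34 − 38 = -4.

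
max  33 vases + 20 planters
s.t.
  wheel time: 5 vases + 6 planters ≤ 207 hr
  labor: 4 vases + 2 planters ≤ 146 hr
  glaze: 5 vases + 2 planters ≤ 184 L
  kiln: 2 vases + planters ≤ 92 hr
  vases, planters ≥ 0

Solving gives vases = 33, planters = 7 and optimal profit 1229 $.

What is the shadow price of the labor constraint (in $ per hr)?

7

Binding: wheel time and labor. Non-binding: glaze (5 unused), kiln (19 unused).
By complementary slackness, y = 0 for the non-binding constraints.
Dual feasibility on the basic columns requires 5·y_wheel time + 4·y_labor = 33, 6·y_wheel time + 2·y_labor = 20.
→ y_wheel time = 1 and y_labor = 7.
Shadow price of labor = 7.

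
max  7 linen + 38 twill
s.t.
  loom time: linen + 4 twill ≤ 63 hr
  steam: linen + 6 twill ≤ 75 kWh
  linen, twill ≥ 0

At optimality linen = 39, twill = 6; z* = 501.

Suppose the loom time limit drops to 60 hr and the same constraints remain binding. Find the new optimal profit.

At the optimum: loom time uses 63 of 63 (binding); steam uses 75 of 75 (binding).
From A_Bᵀ y = c: 1·y_loom time + 1·y_steam = 7; 4·y_loom time + 6·y_steam = 38.
→ y_loom time = 2 and y_steam = 5.
Δz = y_loom time·Δb = 2 × (-3) = -6, so new z* = 501 − 6 = 495.

495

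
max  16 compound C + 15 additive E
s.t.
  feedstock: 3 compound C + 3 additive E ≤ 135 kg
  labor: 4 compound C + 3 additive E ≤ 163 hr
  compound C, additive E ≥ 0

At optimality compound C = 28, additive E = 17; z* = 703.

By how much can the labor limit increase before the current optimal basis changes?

17

Binding constraints: feedstock, labor. The basis is B = [[3,3],[4,3]] with det -3.
Per unit increase in labor, x* moves by d = (1, -1).
The basis stays optimal until additive E reaches 0; allowable increase = 17 hr.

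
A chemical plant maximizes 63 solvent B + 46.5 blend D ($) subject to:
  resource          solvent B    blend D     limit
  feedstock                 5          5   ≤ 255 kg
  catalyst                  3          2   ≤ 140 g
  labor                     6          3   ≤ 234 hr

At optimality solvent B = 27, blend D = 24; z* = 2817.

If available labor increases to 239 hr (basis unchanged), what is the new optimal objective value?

Binding: feedstock and labor. Non-binding: catalyst (11 unused).
By complementary slackness, y = 0 for the non-binding constraint.
The binding rows give the dual system: 5·y_feedstock + 6·y_labor = 63 and 5·y_feedstock + 3·y_labor = 46.5.
→ y_feedstock = 6 and y_labor = 5.5.
Δz = y_labor·Δb = 5.5 × (5) = 27.5, so new z* = 2817 + 27.5 = 2844.5.

2844.5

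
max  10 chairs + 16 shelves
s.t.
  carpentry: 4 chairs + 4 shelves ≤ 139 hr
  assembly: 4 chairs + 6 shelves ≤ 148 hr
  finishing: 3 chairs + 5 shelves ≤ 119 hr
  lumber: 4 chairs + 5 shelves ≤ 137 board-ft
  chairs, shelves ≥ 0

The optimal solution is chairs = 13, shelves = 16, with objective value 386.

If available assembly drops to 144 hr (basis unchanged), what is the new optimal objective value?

382

Check each constraint at x*: carpentry 116/139 (slack 23); assembly 148/148 (tight); finishing 119/119 (tight); lumber 132/137 (slack 5).
Since carpentry, lumber are not tight, their duals are 0.
The binding rows give the dual system: 4·y_assembly + 3·y_finishing = 10 and 6·y_assembly + 5·y_finishing = 16.
Solving: y_assembly = 1, y_finishing = 2.
Δz = y_assembly·Δb = 1 × (-4) = -4, so new z* = 386 − 4 = 382.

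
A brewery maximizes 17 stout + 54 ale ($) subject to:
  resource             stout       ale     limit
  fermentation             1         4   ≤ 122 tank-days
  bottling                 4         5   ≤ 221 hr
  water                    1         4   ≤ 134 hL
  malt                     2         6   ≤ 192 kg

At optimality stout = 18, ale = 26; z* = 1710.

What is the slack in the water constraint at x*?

water used = 1·18 + 4·26 = 122; slack = 134 − 122 = 12.

12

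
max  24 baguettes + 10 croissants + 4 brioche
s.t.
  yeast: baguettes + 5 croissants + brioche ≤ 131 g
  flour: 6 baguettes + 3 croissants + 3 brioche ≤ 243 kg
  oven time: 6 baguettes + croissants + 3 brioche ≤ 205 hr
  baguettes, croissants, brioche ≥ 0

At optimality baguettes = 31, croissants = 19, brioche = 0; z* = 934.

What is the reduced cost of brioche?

-8

Check each constraint at x*: yeast 126/131 (slack 5); flour 243/243 (tight); oven time 205/205 (tight).
Slack constraints have shadow price 0 (complementary slackness).
Dual feasibility on the basic columns requires 6·y_flour + 6·y_oven time = 24, 3·y_flour + 1·y_oven time = 10.
Solving: y_flour = 3, y_oven time = 1.
Reduced cost of brioche: c₃ − yᵀa₃ = 4 − (3·3 + 1·3) = 4 − 12 = -8.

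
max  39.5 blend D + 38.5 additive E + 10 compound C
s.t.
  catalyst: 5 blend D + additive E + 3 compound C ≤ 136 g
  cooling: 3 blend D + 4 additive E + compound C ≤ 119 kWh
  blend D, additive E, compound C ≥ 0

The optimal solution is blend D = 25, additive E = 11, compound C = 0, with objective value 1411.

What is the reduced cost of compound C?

-6.5

Both catalyst and cooling are binding at x*.
From A_Bᵀ y = c: 5·y_catalyst + 3·y_cooling = 39.5; 1·y_catalyst + 4·y_cooling = 38.5.
→ y_catalyst = 2.5 and y_cooling = 9.
Reduced cost of compound C: c₃ − yᵀa₃ = 10 − (2.5·3 + 9·1) = 10 − 16.5 = -6.5.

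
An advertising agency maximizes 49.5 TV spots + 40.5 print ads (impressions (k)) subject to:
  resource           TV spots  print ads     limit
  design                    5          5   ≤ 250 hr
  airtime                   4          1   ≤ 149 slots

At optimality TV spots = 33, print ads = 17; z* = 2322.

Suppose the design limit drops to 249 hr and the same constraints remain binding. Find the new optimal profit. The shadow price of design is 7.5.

2314.5

Δb = -1, so new z* = 2322 + (7.5)·(-1) = 2322 − 7.5 = 2314.5.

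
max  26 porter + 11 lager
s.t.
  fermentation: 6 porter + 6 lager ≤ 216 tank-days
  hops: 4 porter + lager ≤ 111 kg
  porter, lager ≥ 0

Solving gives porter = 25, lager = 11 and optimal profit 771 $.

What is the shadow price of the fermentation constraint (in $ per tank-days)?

At the optimum: fermentation uses 216 of 216 (binding); hops uses 111 of 111 (binding).
From A_Bᵀ y = c: 6·y_fermentation + 4·y_hops = 26; 6·y_fermentation + 1·y_hops = 11.
This yields shadow prices y_fermentation = 1, y_hops = 5.
Shadow price of fermentation = 1.

1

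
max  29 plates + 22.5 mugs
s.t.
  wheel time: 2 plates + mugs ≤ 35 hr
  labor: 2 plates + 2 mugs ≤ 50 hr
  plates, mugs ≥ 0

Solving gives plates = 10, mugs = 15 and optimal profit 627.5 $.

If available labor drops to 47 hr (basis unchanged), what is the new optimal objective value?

603.5

Check each constraint at x*: wheel time 35/35 (tight); labor 50/50 (tight).
From A_Bᵀ y = c: 2·y_wheel time + 2·y_labor = 29; 1·y_wheel time + 2·y_labor = 22.5.
Solving: y_wheel time = 6.5, y_labor = 8.
Δz = y_labor·Δb = 8 × (-3) = -24, so new z* = 627.5 − 24 = 603.5.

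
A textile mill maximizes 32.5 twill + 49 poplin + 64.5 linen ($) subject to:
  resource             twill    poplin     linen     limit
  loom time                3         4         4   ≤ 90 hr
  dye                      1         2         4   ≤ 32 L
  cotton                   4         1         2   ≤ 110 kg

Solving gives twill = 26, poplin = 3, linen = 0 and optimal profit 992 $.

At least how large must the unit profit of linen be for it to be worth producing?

66

At the optimum: loom time uses 90 of 90 (binding); dye uses 32 of 32 (binding); cotton uses 107 of 110 (slack = 3).
Slack constraints have shadow price 0 (complementary slackness).
Dual feasibility on the basic columns requires 3·y_loom time + 1·y_dye = 32.5, 4·y_loom time + 2·y_dye = 49.
This yields shadow prices y_loom time = 8, y_dye = 8.5.
linen enters the basis when its profit ≥ yᵀa₃ = 8·4 + 8.5·4 = 66.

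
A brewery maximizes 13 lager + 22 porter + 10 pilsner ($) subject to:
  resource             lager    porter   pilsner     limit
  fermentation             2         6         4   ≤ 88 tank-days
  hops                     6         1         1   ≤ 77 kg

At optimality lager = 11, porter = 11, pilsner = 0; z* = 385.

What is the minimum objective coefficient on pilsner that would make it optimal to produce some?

At the optimum: fermentation uses 88 of 88 (binding); hops uses 77 of 77 (binding).
Dual feasibility on the basic columns requires 2·y_fermentation + 6·y_hops = 13, 6·y_fermentation + 1·y_hops = 22.
Solving: y_fermentation = 3.5, y_hops = 1.
pilsner enters the basis when its profit ≥ yᵀa₃ = 3.5·4 + 1·1 = 15.

15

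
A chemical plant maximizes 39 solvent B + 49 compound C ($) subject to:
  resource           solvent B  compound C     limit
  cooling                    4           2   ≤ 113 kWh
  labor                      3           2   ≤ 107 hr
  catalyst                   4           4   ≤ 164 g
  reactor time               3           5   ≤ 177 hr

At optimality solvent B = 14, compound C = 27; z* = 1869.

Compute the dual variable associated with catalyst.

6

At the optimum: cooling uses 110 of 113 (slack = 3); labor uses 96 of 107 (slack = 11); catalyst uses 164 of 164 (binding); reactor time uses 177 of 177 (binding).
Since cooling, labor are not tight, their duals are 0.
The binding rows give the dual system: 4·y_catalyst + 3·y_reactor time = 39 and 4·y_catalyst + 5·y_reactor time = 49.
→ y_catalyst = 6 and y_reactor time = 5.
Shadow price of catalyst = 6.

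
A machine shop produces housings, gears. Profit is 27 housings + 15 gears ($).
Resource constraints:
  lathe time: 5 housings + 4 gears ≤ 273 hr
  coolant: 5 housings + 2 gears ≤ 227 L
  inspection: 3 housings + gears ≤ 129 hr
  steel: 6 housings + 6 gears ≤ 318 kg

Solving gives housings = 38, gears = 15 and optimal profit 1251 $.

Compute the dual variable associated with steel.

1.5

At the optimum: lathe time uses 250 of 273 (slack = 23); coolant uses 220 of 227 (slack = 7); inspection uses 129 of 129 (binding); steel uses 318 of 318 (binding).
By complementary slackness, y = 0 for the non-binding constraints.
Dual feasibility on the basic columns requires 3·y_inspection + 6·y_steel = 27, 1·y_inspection + 6·y_steel = 15.
→ y_inspection = 6 and y_steel = 1.5.
Shadow price of steel = 1.5.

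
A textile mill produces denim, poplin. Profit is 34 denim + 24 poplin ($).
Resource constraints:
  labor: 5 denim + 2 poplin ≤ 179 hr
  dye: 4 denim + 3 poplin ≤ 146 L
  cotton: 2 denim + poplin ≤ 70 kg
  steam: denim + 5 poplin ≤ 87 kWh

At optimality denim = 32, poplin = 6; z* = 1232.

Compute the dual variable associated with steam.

At the optimum: labor uses 172 of 179 (slack = 7); dye uses 146 of 146 (binding); cotton uses 70 of 70 (binding); steam uses 62 of 87 (slack = 25).
Since labor, steam are not tight, their duals are 0.
The binding rows give the dual system: 4·y_dye + 2·y_cotton = 34 and 3·y_dye + 1·y_cotton = 24.
Solving: y_dye = 7, y_cotton = 3.
Shadow price of steam = 0.

0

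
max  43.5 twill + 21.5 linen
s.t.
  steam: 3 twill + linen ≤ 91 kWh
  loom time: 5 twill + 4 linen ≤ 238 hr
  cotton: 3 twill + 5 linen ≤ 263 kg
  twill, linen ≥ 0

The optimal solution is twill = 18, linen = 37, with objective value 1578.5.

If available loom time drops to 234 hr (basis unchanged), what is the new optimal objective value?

Binding: steam and loom time. Non-binding: cotton (24 unused).
By complementary slackness, y = 0 for the non-binding constraint.
The binding rows give the dual system: 3·y_steam + 5·y_loom time = 43.5 and 1·y_steam + 4·y_loom time = 21.5.
→ y_steam = 9.5 and y_loom time = 3.
Δz = y_loom time·Δb = 3 × (-4) = -12, so new z* = 1578.5 − 12 = 1566.5.

1566.5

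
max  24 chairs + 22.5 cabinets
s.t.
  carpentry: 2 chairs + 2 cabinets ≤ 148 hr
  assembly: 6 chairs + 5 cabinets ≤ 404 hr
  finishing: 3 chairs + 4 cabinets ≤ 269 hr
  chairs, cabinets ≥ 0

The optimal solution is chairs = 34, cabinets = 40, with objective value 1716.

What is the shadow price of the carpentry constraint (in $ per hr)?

7.5

Binding: carpentry and assembly. Non-binding: finishing (7 unused).
By complementary slackness, y = 0 for the non-binding constraint.
Dual feasibility on the basic columns requires 2·y_carpentry + 6·y_assembly = 24, 2·y_carpentry + 5·y_assembly = 22.5.
Solving: y_carpentry = 7.5, y_assembly = 1.5.
Shadow price of carpentry = 7.5.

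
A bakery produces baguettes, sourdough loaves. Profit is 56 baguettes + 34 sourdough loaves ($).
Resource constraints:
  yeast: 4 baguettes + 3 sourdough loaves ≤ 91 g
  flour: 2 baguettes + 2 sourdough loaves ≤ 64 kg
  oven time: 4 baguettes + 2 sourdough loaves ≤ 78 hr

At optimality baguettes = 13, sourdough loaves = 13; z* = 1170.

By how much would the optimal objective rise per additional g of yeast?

6

Check each constraint at x*: yeast 91/91 (tight); flour 52/64 (slack 12); oven time 78/78 (tight).
Since flour is not tight, its dual is 0.
The binding rows give the dual system: 4·y_yeast + 4·y_oven time = 56 and 3·y_yeast + 2·y_oven time = 34.
This yields shadow prices y_yeast = 6, y_oven time = 8.
Shadow price of yeast = 6.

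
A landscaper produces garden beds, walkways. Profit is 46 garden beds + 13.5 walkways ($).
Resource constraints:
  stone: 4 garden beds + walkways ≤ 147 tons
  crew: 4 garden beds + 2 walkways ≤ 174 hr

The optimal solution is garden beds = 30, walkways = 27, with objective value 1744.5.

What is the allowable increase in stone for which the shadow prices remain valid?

Binding constraints: stone, crew. The basis is B = [[4,1],[4,2]] with det 4.
Per unit increase in stone, x* moves by d = (0.5, -1).
The basis stays optimal until walkways reaches 0; allowable increase = 27 tons.

27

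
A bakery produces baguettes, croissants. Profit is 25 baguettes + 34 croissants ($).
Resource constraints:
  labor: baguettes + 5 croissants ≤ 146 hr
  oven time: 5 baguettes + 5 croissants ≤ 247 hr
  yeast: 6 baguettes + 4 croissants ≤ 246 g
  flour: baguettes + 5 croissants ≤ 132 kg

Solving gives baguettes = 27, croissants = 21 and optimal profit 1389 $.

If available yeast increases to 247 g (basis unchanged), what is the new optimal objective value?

Binding: yeast and flour. Non-binding: labor (14 unused), oven time (7 unused).
By complementary slackness, y = 0 for the non-binding constraints.
Dual feasibility on the basic columns requires 6·y_yeast + 1·y_flour = 25, 4·y_yeast + 5·y_flour = 34.
This yields shadow prices y_yeast = 3.5, y_flour = 4.
Δz = y_yeast·Δb = 3.5 × (1) = 3.5, so new z* = 1389 + 3.5 = 1392.5.

1392.5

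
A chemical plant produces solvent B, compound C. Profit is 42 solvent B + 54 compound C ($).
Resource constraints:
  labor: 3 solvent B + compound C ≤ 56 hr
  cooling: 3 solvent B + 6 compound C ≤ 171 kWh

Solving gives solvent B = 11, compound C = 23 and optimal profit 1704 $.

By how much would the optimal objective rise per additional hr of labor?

Check each constraint at x*: labor 56/56 (tight); cooling 171/171 (tight).
The binding rows give the dual system: 3·y_labor + 3·y_cooling = 42 and 1·y_labor + 6·y_cooling = 54.
This yields shadow prices y_labor = 6, y_cooling = 8.
Shadow price of labor = 6.

6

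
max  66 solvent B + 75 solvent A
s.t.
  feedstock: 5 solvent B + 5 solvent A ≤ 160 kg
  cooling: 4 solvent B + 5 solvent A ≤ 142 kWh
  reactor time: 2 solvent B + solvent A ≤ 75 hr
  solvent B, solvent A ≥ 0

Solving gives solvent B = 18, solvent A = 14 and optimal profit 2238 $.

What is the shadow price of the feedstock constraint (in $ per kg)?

Binding: feedstock and cooling. Non-binding: reactor time (25 unused).
Since reactor time is not tight, its dual is 0.
From A_Bᵀ y = c: 5·y_feedstock + 4·y_cooling = 66; 5·y_feedstock + 5·y_cooling = 75.
Solving: y_feedstock = 6, y_cooling = 9.
Shadow price of feedstock = 6.

6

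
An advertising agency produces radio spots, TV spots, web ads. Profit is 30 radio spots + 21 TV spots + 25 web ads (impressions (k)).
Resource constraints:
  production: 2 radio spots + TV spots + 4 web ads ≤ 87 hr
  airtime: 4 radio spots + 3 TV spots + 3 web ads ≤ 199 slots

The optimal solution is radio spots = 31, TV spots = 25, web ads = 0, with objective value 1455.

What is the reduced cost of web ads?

At the optimum: production uses 87 of 87 (binding); airtime uses 199 of 199 (binding).
The binding rows give the dual system: 2·y_production + 4·y_airtime = 30 and 1·y_production + 3·y_airtime = 21.
Solving: y_production = 3, y_airtime = 6.
Reduced cost of web ads: c₃ − yᵀa₃ = 25 − (3·4 + 6·3) = 25 − 30 = -5.

-5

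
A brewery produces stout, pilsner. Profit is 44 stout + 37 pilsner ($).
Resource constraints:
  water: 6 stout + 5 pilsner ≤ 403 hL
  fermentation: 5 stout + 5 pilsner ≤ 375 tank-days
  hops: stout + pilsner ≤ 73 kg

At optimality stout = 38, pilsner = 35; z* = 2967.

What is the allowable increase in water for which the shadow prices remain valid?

Binding constraints: water, hops. The basis is B = [[6,5],[1,1]] with det 1.
Per unit increase in water, x* moves by d = (1, -1).
The basis stays optimal until pilsner reaches 0; allowable increase = 35 hL.

35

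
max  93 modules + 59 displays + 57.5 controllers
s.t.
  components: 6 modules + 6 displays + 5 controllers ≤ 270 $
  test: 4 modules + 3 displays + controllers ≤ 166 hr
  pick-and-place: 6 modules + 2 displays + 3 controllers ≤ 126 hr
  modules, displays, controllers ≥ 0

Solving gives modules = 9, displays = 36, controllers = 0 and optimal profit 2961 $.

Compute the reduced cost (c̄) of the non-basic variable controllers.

Check each constraint at x*: components 270/270 (tight); test 144/166 (slack 22); pick-and-place 126/126 (tight).
Slack constraints have shadow price 0 (complementary slackness).
The binding rows give the dual system: 6·y_components + 6·y_pick-and-place = 93 and 6·y_components + 2·y_pick-and-place = 59.
→ y_components = 7 and y_pick-and-place = 8.5.
Reduced cost of controllers: c₃ − yᵀa₃ = 57.5 − (7·5 + 8.5·3) = 57.5 − 60.5 = -3.

-3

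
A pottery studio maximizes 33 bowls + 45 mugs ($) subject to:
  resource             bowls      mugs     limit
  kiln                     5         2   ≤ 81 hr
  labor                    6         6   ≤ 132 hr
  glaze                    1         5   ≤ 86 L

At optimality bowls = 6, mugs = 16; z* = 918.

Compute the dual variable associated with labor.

5

Check each constraint at x*: kiln 62/81 (slack 19); labor 132/132 (tight); glaze 86/86 (tight).
Since kiln is not tight, its dual is 0.
From A_Bᵀ y = c: 6·y_labor + 1·y_glaze = 33; 6·y_labor + 5·y_glaze = 45.
Solving: y_labor = 5, y_glaze = 3.
Shadow price of labor = 5.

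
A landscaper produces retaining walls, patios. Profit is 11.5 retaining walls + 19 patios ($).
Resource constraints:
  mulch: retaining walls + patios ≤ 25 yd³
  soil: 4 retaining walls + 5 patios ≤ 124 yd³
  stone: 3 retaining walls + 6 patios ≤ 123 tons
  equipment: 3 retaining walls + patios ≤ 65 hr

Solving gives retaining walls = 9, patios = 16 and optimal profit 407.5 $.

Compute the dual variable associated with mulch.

4

Binding: mulch and stone. Non-binding: soil (8 unused), equipment (22 unused).
Since soil, equipment are not tight, their duals are 0.
From A_Bᵀ y = c: 1·y_mulch + 3·y_stone = 11.5; 1·y_mulch + 6·y_stone = 19.
Solving: y_mulch = 4, y_stone = 2.5.
Shadow price of mulch = 4.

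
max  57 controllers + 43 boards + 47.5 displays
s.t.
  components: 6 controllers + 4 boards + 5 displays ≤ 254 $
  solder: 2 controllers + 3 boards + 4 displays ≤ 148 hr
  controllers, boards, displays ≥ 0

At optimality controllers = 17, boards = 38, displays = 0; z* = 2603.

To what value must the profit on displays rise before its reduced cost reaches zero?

54.5

At the optimum: components uses 254 of 254 (binding); solder uses 148 of 148 (binding).
The binding rows give the dual system: 6·y_components + 2·y_solder = 57 and 4·y_components + 3·y_solder = 43.
→ y_components = 8.5 and y_solder = 3.
displays enters the basis when its profit ≥ yᵀa₃ = 8.5·5 + 3·4 = 54.5.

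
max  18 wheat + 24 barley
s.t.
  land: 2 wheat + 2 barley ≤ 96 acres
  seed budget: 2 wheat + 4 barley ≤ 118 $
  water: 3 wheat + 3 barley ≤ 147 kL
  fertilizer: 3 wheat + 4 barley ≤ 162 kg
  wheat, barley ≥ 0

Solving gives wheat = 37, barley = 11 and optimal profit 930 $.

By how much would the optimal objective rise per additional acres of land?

6

Check each constraint at x*: land 96/96 (tight); seed budget 118/118 (tight); water 144/147 (slack 3); fertilizer 155/162 (slack 7).
Slack constraints have shadow price 0 (complementary slackness).
From A_Bᵀ y = c: 2·y_land + 2·y_seed budget = 18; 2·y_land + 4·y_seed budget = 24.
Solving: y_land = 6, y_seed budget = 3.
Shadow price of land = 6.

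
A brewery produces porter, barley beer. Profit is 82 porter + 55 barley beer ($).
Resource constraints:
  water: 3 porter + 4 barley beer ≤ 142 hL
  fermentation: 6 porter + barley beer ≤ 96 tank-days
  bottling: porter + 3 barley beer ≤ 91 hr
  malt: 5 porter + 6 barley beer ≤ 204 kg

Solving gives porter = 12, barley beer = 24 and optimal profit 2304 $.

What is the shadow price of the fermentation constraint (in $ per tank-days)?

Check each constraint at x*: water 132/142 (slack 10); fermentation 96/96 (tight); bottling 84/91 (slack 7); malt 204/204 (tight).
Since water, bottling are not tight, their duals are 0.
The binding rows give the dual system: 6·y_fermentation + 5·y_malt = 82 and 1·y_fermentation + 6·y_malt = 55.
This yields shadow prices y_fermentation = 7, y_malt = 8.
Shadow price of fermentation = 7.

7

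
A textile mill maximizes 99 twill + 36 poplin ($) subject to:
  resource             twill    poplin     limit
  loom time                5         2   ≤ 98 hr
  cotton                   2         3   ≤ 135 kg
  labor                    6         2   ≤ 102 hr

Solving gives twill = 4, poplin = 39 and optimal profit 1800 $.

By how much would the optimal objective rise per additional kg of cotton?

Check each constraint at x*: loom time 98/98 (tight); cotton 125/135 (slack 10); labor 102/102 (tight).
Slack constraints have shadow price 0 (complementary slackness).
Dual feasibility on the basic columns requires 5·y_loom time + 6·y_labor = 99, 2·y_loom time + 2·y_labor = 36.
This yields shadow prices y_loom time = 9, y_labor = 9.
Shadow price of cotton = 0.

0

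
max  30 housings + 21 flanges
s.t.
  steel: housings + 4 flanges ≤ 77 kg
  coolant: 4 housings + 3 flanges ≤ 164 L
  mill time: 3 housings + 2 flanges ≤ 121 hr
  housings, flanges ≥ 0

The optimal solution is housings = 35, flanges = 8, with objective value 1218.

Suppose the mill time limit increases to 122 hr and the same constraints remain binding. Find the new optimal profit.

At the optimum: steel uses 67 of 77 (slack = 10); coolant uses 164 of 164 (binding); mill time uses 121 of 121 (binding).
Slack constraints have shadow price 0 (complementary slackness).
The binding rows give the dual system: 4·y_coolant + 3·y_mill time = 30 and 3·y_coolant + 2·y_mill time = 21.
Solving: y_coolant = 3, y_mill time = 6.
Δz = y_mill time·Δb = 6 × (1) = 6, so new z* = 1218 + 6 = 1224.

1224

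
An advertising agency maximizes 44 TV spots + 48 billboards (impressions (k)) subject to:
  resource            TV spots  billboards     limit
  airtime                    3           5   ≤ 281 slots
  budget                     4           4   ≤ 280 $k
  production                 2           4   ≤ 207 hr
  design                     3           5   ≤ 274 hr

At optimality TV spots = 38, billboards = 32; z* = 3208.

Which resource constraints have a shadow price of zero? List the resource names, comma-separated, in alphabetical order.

airtime, production

airtime: 274/281 (slack 7)
budget: 280/280 (binding)
production: 204/207 (slack 3)
design: 274/274 (binding)
By complementary slackness, a constraint with positive slack has shadow price 0 → airtime, production.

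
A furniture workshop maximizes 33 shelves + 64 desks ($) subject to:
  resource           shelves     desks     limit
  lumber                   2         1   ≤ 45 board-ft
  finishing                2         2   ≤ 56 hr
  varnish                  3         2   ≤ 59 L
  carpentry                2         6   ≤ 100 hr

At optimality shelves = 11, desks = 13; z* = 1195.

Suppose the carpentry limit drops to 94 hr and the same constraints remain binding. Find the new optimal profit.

1141

At the optimum: lumber uses 35 of 45 (slack = 10); finishing uses 48 of 56 (slack = 8); varnish uses 59 of 59 (binding); carpentry uses 100 of 100 (binding).
Slack constraints have shadow price 0 (complementary slackness).
The binding rows give the dual system: 3·y_varnish + 2·y_carpentry = 33 and 2·y_varnish + 6·y_carpentry = 64.
→ y_varnish = 5 and y_carpentry = 9.
Δz = y_carpentry·Δb = 9 × (-6) = -54, so new z* = 1195 − 54 = 1141.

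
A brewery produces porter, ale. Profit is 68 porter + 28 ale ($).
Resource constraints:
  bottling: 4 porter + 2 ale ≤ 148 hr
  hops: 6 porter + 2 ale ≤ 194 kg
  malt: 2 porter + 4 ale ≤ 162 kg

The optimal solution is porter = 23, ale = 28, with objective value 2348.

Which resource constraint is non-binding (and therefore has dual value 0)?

malt

bottling: 148/148 (binding)
hops: 194/194 (binding)
malt: 158/162 (slack 4)
By complementary slackness, a constraint with positive slack has shadow price 0 → malt.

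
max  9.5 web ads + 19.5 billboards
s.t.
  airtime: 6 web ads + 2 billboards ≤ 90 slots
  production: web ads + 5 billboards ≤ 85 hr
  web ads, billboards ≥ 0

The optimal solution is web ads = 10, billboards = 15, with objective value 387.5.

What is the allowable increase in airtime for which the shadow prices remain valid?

420

Binding constraints: airtime, production. The basis is B = [[6,2],[1,5]] with det 28.
Per unit increase in airtime, x* moves by d = (0.1786, -0.0357).
The basis stays optimal until billboards reaches 0; allowable increase = 420 slots.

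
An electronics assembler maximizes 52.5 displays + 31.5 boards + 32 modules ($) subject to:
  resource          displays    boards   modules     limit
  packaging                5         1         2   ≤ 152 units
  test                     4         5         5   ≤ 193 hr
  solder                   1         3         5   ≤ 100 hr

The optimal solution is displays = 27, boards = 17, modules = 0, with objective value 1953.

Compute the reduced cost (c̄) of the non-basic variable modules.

-6

Binding: packaging and test. Non-binding: solder (22 unused).
Since solder is not tight, its dual is 0.
Dual feasibility on the basic columns requires 5·y_packaging + 4·y_test = 52.5, 1·y_packaging + 5·y_test = 31.5.
This yields shadow prices y_packaging = 6.5, y_test = 5.
Reduced cost of modules: c₃ − yᵀa₃ = 32 − (6.5·2 + 5·5) = 32 − 38 = -6.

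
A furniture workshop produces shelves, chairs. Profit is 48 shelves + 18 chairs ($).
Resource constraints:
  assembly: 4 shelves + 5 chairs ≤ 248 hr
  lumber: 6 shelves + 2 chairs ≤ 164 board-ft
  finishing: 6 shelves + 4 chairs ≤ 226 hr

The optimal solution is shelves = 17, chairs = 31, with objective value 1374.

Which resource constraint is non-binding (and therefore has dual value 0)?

assembly: 223/248 (slack 25)
lumber: 164/164 (binding)
finishing: 226/226 (binding)
By complementary slackness, a constraint with positive slack has shadow price 0 → assembly.

assembly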